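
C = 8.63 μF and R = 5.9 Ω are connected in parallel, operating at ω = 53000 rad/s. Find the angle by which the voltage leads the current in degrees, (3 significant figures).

X_C = 1/(ωC) = 2.19 Ω
Parallel: admittances add. Y = 1/R + jωC
Y = (0.169 + j0.457) S
|Y| = 0.488 S → |Z| = 1/|Y| = 2.05 Ω, ∠Z = −∠Y = -69.7°

-69.7°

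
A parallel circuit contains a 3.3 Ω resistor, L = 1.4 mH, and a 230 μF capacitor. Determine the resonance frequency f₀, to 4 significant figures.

280.5 Hz

ω₀ = 1/√(LC) = 1/√(0.0014 × 0.00023) = 1762 rad/s
f₀ = ω₀/(2π) = 280.5 Hz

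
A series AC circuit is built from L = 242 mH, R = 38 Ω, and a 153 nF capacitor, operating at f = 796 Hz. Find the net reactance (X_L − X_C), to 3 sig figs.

-96.5 Ω

ω = 2πf = 5001 rad/s
X_L = ωL = 1210 Ω
X_C = 1/(ωC) = 1310 Ω
X = 1210 − 1310 = -96.5 Ω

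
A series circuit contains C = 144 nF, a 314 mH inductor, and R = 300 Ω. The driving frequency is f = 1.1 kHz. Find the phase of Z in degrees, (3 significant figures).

75.6°

ω = 2πf = 6912 rad/s
X_L = ωL = 2170 Ω
X_C = 1/(ωC) = 1000 Ω
Net reactance X = X_L − X_C = 1170 Ω
Z = 300 + j1170 Ω
|Z| = √(300² + 1170²) = 1200 Ω
∠Z = arctan(1170/300) = 75.6°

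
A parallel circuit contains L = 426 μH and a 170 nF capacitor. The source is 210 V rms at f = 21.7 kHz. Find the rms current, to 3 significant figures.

ω = 2πf = 136300 rad/s
X_L = ωL = 58.1 Ω
X_C = 1/(ωC) = 43.1 Ω
Parallel: admittances add. Y = 1/(jωL) + jωC
Y = (0 + j0.00596) S
|Y| = 0.00596 S → |Z| = 1/|Y| = 168 Ω, ∠Z = −∠Y = -90.0°
I = V/|Z| = 210/168 = 1.25 A

1.25 A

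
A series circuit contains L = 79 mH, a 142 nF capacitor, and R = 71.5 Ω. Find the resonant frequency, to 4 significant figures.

ω₀ = 1/√(LC) = 1/√(0.079 × 1.42e-07) = 9442 rad/s
f₀ = ω₀/(2π) = 1.503 kHz

1.503 kHz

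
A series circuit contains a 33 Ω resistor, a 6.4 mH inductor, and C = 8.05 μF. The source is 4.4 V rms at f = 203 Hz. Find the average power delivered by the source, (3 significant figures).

ω = 2πf = 1275 rad/s
X_L = ωL = 8.16 Ω
X_C = 1/(ωC) = 97.4 Ω
Net reactance X = X_L − X_C = -89.2 Ω
Z = 33.0 − j89.2 Ω
|Z| = √(33.0² + 89.2²) = 95.1 Ω
∠Z = arctan(-89.2/33.0) = -69.7°
I = V/|Z| = 46.2 mA
P = VI cos φ = 4.4 × 0.0462 × cos(-69.7°) = 70.6 mW

70.6 mW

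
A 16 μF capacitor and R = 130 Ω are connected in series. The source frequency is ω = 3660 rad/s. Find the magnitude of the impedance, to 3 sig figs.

X_C = 1/(ωC) = 17.1 Ω
Z = 130 − j17.1 Ω
|Z| = √(130² + 17.1²) = 131 Ω

131 Ω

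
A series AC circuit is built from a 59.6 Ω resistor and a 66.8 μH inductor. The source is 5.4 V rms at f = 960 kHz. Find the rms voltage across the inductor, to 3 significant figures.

ω = 2πf = 6.032e+06 rad/s
X_L = ωL = 403 Ω
Z = 59.6 + j403 Ω
|Z| = √(59.6² + 403²) = 407 Ω
I = V/|Z| = 13.3 mA
V_L = I·|Z_L| = 0.0133 × 403 = 5.34 V

5.34 V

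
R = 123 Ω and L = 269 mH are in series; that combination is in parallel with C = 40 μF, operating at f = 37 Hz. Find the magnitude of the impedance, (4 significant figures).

113.3 Ω

ω = 2πf = 232.5 rad/s
X_L = ωL = 62.54 Ω
X_C = 1/(ωC) = 107.5 Ω
Branch 1 (R+jX_L): Z₁ = 123.0 + j62.54 Ω, |Z₁| = 138.0 Ω
Branch 2 (−jX_C): Z₂ = −j107.5 Ω
Parallel: Z = Z₁Z₂/(Z₁+Z₂), |Z| = 113.3 Ω, ∠Z = -42.95°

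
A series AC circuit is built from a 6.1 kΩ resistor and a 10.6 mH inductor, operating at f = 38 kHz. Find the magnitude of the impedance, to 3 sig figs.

6600 Ω

ω = 2πf = 238800 rad/s
X_L = ωL = 2530 Ω
Z = 6100 + j2530 Ω
|Z| = √(6100² + 2530²) = 6600 Ω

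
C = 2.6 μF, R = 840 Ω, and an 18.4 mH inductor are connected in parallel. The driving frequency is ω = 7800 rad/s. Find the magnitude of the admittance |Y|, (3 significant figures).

13.4 mS

X_L = ωL = 144 Ω
X_C = 1/(ωC) = 49.3 Ω
Parallel: admittances add. Y = 1/R + 1/(jωL) + jωC
Y = (0.00119 + j0.0133) S
|Y| = 0.0134 S → |Z| = 1/|Y| = 74.8 Ω, ∠Z = −∠Y = -84.9°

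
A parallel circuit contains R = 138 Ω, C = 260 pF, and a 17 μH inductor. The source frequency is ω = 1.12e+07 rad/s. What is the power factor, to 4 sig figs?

0.9516

X_L = ωL = 190.4 Ω
X_C = 1/(ωC) = 343.4 Ω
Parallel: admittances add. Y = 1/R + 1/(jωL) + jωC
Y = (0.007246 − j0.002340) S
|Y| = 0.007615 S → |Z| = 1/|Y| = 131.3 Ω, ∠Z = −∠Y = 17.90°
cos φ = cos(17.90°) = 0.9516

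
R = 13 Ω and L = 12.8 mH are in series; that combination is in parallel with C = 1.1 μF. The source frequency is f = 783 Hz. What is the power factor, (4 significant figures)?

0.3050

ω = 2πf = 4920 rad/s
X_L = ωL = 62.97 Ω
X_C = 1/(ωC) = 184.8 Ω
Branch 1 (R+jX_L): Z₁ = 13.00 + j62.97 Ω, |Z₁| = 64.30 Ω
Branch 2 (−jX_C): Z₂ = −j184.8 Ω
Parallel: Z = Z₁Z₂/(Z₁+Z₂), |Z| = 96.99 Ω, ∠Z = 72.24°
cos φ = cos(72.24°) = 0.3050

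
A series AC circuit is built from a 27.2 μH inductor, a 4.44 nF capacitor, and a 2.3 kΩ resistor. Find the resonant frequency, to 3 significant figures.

458 kHz

ω₀ = 1/√(LC) = 1/√(2.72e-05 × 4.44e-09) = 2.878e+06 rad/s
f₀ = ω₀/(2π) = 458 kHz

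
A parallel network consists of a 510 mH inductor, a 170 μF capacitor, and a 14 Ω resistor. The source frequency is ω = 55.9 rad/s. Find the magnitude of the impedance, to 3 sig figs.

13.2 Ω

X_L = ωL = 28.5 Ω
X_C = 1/(ωC) = 105 Ω
Parallel: admittances add. Y = 1/R + 1/(jωL) + jωC
Y = (0.0714 − j0.0256) S
|Y| = 0.0759 S → |Z| = 1/|Y| = 13.2 Ω, ∠Z = −∠Y = 19.7°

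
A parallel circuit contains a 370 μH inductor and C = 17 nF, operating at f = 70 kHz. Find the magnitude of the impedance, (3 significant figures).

751 Ω

ω = 2πf = 439800 rad/s
X_L = ωL = 163 Ω
X_C = 1/(ωC) = 134 Ω
Parallel: admittances add. Y = 1/(jωL) + jωC
Y = (0 + j0.00133) S
|Y| = 0.00133 S → |Z| = 1/|Y| = 751 Ω, ∠Z = −∠Y = -90.0°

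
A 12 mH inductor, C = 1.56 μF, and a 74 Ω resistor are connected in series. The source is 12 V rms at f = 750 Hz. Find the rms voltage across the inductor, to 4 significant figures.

6.249 V

ω = 2πf = 4712 rad/s
X_L = ωL = 56.55 Ω
X_C = 1/(ωC) = 136.0 Ω
Net reactance X = X_L − X_C = -79.48 Ω
Z = 74.00 − j79.48 Ω
|Z| = √(74.00² + 79.48²) = 108.6 Ω
I = V/|Z| = 110.5 mA
V_L = I·|Z_L| = 0.1105 × 56.55 = 6.249 V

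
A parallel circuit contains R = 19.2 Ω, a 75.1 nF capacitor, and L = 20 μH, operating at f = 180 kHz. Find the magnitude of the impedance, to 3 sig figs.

ω = 2πf = 1.131e+06 rad/s
X_L = ωL = 22.6 Ω
X_C = 1/(ωC) = 11.8 Ω
Parallel: admittances add. Y = 1/R + 1/(jωL) + jωC
Y = (0.0521 + j0.0407) S
|Y| = 0.0661 S → |Z| = 1/|Y| = 15.1 Ω, ∠Z = −∠Y = -38.0°

15.1 Ω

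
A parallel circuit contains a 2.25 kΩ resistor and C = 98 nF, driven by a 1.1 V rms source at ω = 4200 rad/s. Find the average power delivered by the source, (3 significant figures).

538 μW

X_C = 1/(ωC) = 2430 Ω
Parallel: admittances add. Y = 1/R + jωC
Y = (0.000444 + j0.000412) S
|Y| = 0.000606 S → |Z| = 1/|Y| = 1650 Ω, ∠Z = −∠Y = -42.8°
I = V/|Z| = 666 μA
P = VI cos φ = 1.1 × 0.000666 × cos(-42.8°) = 538 μW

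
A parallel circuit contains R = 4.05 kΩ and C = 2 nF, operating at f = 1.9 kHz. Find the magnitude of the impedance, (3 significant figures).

ω = 2πf = 11940 rad/s
X_C = 1/(ωC) = 41900 Ω
Parallel: admittances add. Y = 1/R + jωC
Y = (0.000247 + j2.39e-05) S
|Y| = 0.000248 S → |Z| = 1/|Y| = 4030 Ω, ∠Z = −∠Y = -5.52°

4030 Ω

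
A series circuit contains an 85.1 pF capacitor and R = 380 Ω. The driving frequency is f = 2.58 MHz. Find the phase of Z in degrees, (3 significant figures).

-62.3°

ω = 2πf = 1.621e+07 rad/s
X_C = 1/(ωC) = 725 Ω
Z = 380 − j725 Ω
|Z| = √(380² + 725²) = 818 Ω
∠Z = arctan(-725/380) = -62.3°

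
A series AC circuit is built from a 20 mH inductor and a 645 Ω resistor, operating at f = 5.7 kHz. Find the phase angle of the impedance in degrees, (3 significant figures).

48.0°

ω = 2πf = 35810 rad/s
X_L = ωL = 716 Ω
Z = 645 + j716 Ω
|Z| = √(645² + 716²) = 964 Ω
∠Z = arctan(716/645) = 48.0°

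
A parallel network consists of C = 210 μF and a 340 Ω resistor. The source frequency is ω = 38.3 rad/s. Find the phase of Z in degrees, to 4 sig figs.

X_C = 1/(ωC) = 124.3 Ω
Parallel: admittances add. Y = 1/R + jωC
Y = (0.002941 + j0.008043) S
|Y| = 0.008564 S → |Z| = 1/|Y| = 116.8 Ω, ∠Z = −∠Y = -69.91°

-69.91°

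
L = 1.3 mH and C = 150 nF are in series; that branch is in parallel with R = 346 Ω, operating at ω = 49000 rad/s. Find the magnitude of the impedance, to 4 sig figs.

X_L = ωL = 63.70 Ω
X_C = 1/(ωC) = 136.1 Ω
Branch 1: Z₁ = R = 346.0 Ω
Branch 2 (series LC): Z₂ = j(X_L − X_C) = −j72.35 Ω
Parallel: Z = Z₁Z₂/(Z₁+Z₂), |Z| = 70.82 Ω, ∠Z = -78.19°

70.82 Ω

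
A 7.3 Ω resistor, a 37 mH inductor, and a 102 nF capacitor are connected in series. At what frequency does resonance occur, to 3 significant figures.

2.59 kHz

ω₀ = 1/√(LC) = 1/√(0.037 × 1.02e-07) = 16280 rad/s
f₀ = ω₀/(2π) = 2.59 kHz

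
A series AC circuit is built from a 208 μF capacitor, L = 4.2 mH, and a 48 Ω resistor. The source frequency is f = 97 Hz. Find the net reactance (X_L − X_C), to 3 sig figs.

-5.33 Ω

ω = 2πf = 609.5 rad/s
X_L = ωL = 2.56 Ω
X_C = 1/(ωC) = 7.89 Ω
X = 2.56 − 7.89 = -5.33 Ω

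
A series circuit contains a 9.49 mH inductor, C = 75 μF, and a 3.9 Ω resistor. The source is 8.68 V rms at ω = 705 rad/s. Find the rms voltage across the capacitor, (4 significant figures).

12.80 V

X_L = ωL = 6.690 Ω
X_C = 1/(ωC) = 18.91 Ω
Net reactance X = X_L − X_C = -12.22 Ω
Z = 3.900 − j12.22 Ω
|Z| = √(3.900² + 12.22²) = 12.83 Ω
I = V/|Z| = 676.6 mA
V_C = I·|Z_C| = 0.6766 × 18.91 = 12.80 V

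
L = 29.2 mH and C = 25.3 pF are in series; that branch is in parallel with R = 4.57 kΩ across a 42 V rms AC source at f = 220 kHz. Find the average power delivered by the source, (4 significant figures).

ω = 2πf = 1.382e+06 rad/s
X_L = ωL = 40360 Ω
X_C = 1/(ωC) = 28590 Ω
Branch 1: Z₁ = R = 4570 Ω
Branch 2 (series LC): Z₂ = j(X_L − X_C) = j11770 Ω
Parallel: Z = Z₁Z₂/(Z₁+Z₂), |Z| = 4260 Ω, ∠Z = 21.22°
I = V/|Z| = 9.859 mA
P = VI cos φ = 42 × 0.009859 × cos(21.22°) = 386.0 mW

386.0 mW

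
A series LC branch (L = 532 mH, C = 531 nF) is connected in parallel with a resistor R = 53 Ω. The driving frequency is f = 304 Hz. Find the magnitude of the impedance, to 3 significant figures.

ω = 2πf = 1910 rad/s
X_L = ωL = 1020 Ω
X_C = 1/(ωC) = 986 Ω
Branch 1: Z₁ = R = 53.0 Ω
Branch 2 (series LC): Z₂ = j(X_L − X_C) = j30.2 Ω
Parallel: Z = Z₁Z₂/(Z₁+Z₂), |Z| = 26.3 Ω, ∠Z = 60.3°

26.3 Ω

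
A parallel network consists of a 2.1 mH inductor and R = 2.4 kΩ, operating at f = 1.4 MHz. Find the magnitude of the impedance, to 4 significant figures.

ω = 2πf = 8.796e+06 rad/s
X_L = ωL = 18470 Ω
Parallel: admittances add. Y = 1/R + 1/(jωL)
Y = (0.0004167 − j5.413e-05) S
|Y| = 0.0004202 S → |Z| = 1/|Y| = 2380 Ω, ∠Z = −∠Y = 7.403°

2380 Ω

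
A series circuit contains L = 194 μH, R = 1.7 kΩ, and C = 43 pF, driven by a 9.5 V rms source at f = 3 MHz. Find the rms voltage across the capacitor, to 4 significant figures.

ω = 2πf = 1.885e+07 rad/s
X_L = ωL = 3657 Ω
X_C = 1/(ωC) = 1234 Ω
Net reactance X = X_L − X_C = 2423 Ω
Z = 1700 + j2423 Ω
|Z| = √(1700² + 2423²) = 2960 Ω
I = V/|Z| = 3.210 mA
V_C = I·|Z_C| = 0.003210 × 1234 = 3.960 V

3.960 V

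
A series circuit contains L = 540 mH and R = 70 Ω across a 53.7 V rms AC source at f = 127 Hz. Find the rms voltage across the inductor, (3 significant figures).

ω = 2πf = 798.0 rad/s
X_L = ωL = 431 Ω
Z = 70.0 + j431 Ω
|Z| = √(70.0² + 431²) = 437 Ω
I = V/|Z| = 123 mA
V_L = I·|Z_L| = 0.123 × 431 = 53.0 V

53.0 V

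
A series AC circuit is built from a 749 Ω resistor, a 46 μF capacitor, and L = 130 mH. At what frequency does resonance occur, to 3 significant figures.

ω₀ = 1/√(LC) = 1/√(0.13 × 4.6e-05) = 408.9 rad/s
f₀ = ω₀/(2π) = 65.1 Hz

65.1 Hz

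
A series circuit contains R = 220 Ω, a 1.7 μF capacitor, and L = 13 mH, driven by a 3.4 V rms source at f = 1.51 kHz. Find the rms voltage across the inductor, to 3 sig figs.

ω = 2πf = 9488 rad/s
X_L = ωL = 123 Ω
X_C = 1/(ωC) = 62.0 Ω
Net reactance X = X_L − X_C = 61.3 Ω
Z = 220 + j61.3 Ω
|Z| = √(220² + 61.3²) = 228 Ω
I = V/|Z| = 14.9 mA
V_L = I·|Z_L| = 0.0149 × 123 = 1.84 V

1.84 V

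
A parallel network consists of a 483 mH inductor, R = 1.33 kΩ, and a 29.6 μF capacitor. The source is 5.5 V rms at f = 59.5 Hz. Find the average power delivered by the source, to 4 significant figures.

ω = 2πf = 373.8 rad/s
X_L = ωL = 180.6 Ω
X_C = 1/(ωC) = 90.37 Ω
Parallel: admittances add. Y = 1/R + 1/(jωL) + jωC
Y = (0.0007519 + j0.005528) S
|Y| = 0.005579 S → |Z| = 1/|Y| = 179.2 Ω, ∠Z = −∠Y = -82.25°
I = V/|Z| = 30.68 mA
P = VI cos φ = 5.5 × 0.03068 × cos(-82.25°) = 22.74 mW

22.74 mW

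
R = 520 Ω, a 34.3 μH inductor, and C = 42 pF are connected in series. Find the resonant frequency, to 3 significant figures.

4.19 MHz

ω₀ = 1/√(LC) = 1/√(3.43e-05 × 4.2e-11) = 2.635e+07 rad/s
f₀ = ω₀/(2π) = 4.19 MHz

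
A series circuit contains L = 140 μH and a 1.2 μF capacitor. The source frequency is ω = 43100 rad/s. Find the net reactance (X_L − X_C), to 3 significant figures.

-13.3 Ω

X_L = ωL = 6.03 Ω
X_C = 1/(ωC) = 19.3 Ω
X = 6.03 − 19.3 = -13.3 Ω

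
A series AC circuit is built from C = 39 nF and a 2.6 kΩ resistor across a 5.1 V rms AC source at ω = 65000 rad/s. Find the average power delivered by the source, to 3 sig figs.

X_C = 1/(ωC) = 394 Ω
Z = 2600 − j394 Ω
|Z| = √(2600² + 394²) = 2630 Ω
∠Z = arctan(-394/2600) = -8.63°
I = V/|Z| = 1.94 mA
P = VI cos φ = 5.1 × 0.00194 × cos(-8.63°) = 9.78 mW

9.78 mW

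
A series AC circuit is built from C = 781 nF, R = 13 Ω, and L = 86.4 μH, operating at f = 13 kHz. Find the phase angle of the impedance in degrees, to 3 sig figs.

ω = 2πf = 81680 rad/s
X_L = ωL = 7.06 Ω
X_C = 1/(ωC) = 15.7 Ω
Net reactance X = X_L − X_C = -8.62 Ω
Z = 13.0 − j8.62 Ω
|Z| = √(13.0² + 8.62²) = 15.6 Ω
∠Z = arctan(-8.62/13.0) = -33.5°

-33.5°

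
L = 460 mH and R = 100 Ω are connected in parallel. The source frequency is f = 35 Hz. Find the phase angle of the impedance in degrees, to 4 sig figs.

44.67°

ω = 2πf = 219.9 rad/s
X_L = ωL = 101.2 Ω
Parallel: admittances add. Y = 1/R + 1/(jωL)
Y = (0.01000 − j0.009885) S
|Y| = 0.01406 S → |Z| = 1/|Y| = 71.12 Ω, ∠Z = −∠Y = 44.67°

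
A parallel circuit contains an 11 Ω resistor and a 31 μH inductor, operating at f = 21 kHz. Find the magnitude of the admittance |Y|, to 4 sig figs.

ω = 2πf = 131900 rad/s
X_L = ωL = 4.090 Ω
Parallel: admittances add. Y = 1/R + 1/(jωL)
Y = (0.09091 − j0.2445) S
|Y| = 0.2608 S → |Z| = 1/|Y| = 3.834 Ω, ∠Z = −∠Y = 69.60°

260.8 mS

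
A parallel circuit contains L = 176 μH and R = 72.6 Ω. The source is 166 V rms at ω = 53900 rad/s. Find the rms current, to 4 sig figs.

17.65 A

X_L = ωL = 9.486 Ω
Parallel: admittances add. Y = 1/R + 1/(jωL)
Y = (0.01377 − j0.1054) S
|Y| = 0.1063 S → |Z| = 1/|Y| = 9.406 Ω, ∠Z = −∠Y = 82.56°
I = V/|Z| = 166/9.406 = 17.65 A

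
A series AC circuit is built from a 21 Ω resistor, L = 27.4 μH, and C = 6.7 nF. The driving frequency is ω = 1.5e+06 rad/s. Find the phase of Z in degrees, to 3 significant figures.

-70.2°

X_L = ωL = 41.1 Ω
X_C = 1/(ωC) = 99.5 Ω
Net reactance X = X_L − X_C = -58.4 Ω
Z = 21.0 − j58.4 Ω
|Z| = √(21.0² + 58.4²) = 62.1 Ω
∠Z = arctan(-58.4/21.0) = -70.2°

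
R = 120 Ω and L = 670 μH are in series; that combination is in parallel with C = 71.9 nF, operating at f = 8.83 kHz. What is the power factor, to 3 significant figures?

ω = 2πf = 55480 rad/s
X_L = ωL = 37.2 Ω
X_C = 1/(ωC) = 251 Ω
Branch 1 (R+jX_L): Z₁ = 120 + j37.2 Ω, |Z₁| = 126 Ω
Branch 2 (−jX_C): Z₂ = −j251 Ω
Parallel: Z = Z₁Z₂/(Z₁+Z₂), |Z| = 129 Ω, ∠Z = -12.1°
cos φ = cos(-12.1°) = 0.978

0.978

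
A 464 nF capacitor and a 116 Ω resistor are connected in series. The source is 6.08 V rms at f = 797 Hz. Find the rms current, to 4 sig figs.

ω = 2πf = 5008 rad/s
X_C = 1/(ωC) = 430.4 Ω
Z = 116.0 − j430.4 Ω
|Z| = √(116.0² + 430.4²) = 445.7 Ω
I = V/|Z| = 6.08/445.7 = 13.64 mA

13.64 mA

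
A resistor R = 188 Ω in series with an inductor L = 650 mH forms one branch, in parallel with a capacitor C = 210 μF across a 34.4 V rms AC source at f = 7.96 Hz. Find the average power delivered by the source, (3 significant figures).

ω = 2πf = 50.01 rad/s
X_L = ωL = 32.5 Ω
X_C = 1/(ωC) = 95.2 Ω
Branch 1 (R+jX_L): Z₁ = 188 + j32.5 Ω, |Z₁| = 191 Ω
Branch 2 (−jX_C): Z₂ = −j95.2 Ω
Parallel: Z = Z₁Z₂/(Z₁+Z₂), |Z| = 91.7 Ω, ∠Z = -61.7°
I = V/|Z| = 375 mA
P = VI cos φ = 34.4 × 0.375 × cos(-61.7°) = 6.11 W

6.11 W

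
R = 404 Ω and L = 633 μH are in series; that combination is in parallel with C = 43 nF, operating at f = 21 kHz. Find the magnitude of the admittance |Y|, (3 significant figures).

5.70 mS

ω = 2πf = 131900 rad/s
X_L = ωL = 83.5 Ω
X_C = 1/(ωC) = 176 Ω
Branch 1 (R+jX_L): Z₁ = 404 + j83.5 Ω, |Z₁| = 413 Ω
Branch 2 (−jX_C): Z₂ = −j176 Ω
Parallel: Z = Z₁Z₂/(Z₁+Z₂), |Z| = 175 Ω, ∠Z = -65.4°
|Y| = 1/|Z| = 5.70 mS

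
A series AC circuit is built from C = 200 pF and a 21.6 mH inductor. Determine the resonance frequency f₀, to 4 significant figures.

76.57 kHz

ω₀ = 1/√(LC) = 1/√(0.0216 × 2e-10) = 481100 rad/s
f₀ = ω₀/(2π) = 76.57 kHz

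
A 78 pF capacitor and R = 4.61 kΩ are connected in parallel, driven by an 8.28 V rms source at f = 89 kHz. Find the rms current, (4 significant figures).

1.832 mA

ω = 2πf = 559200 rad/s
X_C = 1/(ωC) = 22930 Ω
Parallel: admittances add. Y = 1/R + jωC
Y = (0.0002169 + j4.362e-05) S
|Y| = 0.0002213 S → |Z| = 1/|Y| = 4520 Ω, ∠Z = −∠Y = -11.37°
I = V/|Z| = 8.28/4520 = 1.832 mA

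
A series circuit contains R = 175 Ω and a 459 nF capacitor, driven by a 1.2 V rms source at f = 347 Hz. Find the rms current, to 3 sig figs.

ω = 2πf = 2180 rad/s
X_C = 1/(ωC) = 999 Ω
Z = 175 − j999 Ω
|Z| = √(175² + 999²) = 1010 Ω
I = V/|Z| = 1.2/1010 = 1.18 mA

1.18 mA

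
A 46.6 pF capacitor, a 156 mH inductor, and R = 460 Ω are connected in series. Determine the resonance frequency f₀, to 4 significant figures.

ω₀ = 1/√(LC) = 1/√(0.156 × 4.66e-11) = 370900 rad/s
f₀ = ω₀/(2π) = 59.03 kHz

59.03 kHz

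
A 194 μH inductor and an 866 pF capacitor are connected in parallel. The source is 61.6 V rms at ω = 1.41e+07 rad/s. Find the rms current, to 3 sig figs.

730 mA

X_L = ωL = 2740 Ω
X_C = 1/(ωC) = 81.9 Ω
Parallel: admittances add. Y = 1/(jωL) + jωC
Y = (0 + j0.0118) S
|Y| = 0.0118 S → |Z| = 1/|Y| = 84.4 Ω, ∠Z = −∠Y = -90.0°
I = V/|Z| = 61.6/84.4 = 730 mA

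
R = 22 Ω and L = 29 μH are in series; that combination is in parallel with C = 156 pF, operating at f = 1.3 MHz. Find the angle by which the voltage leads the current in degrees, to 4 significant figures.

82.39°

ω = 2πf = 8.168e+06 rad/s
X_L = ωL = 236.9 Ω
X_C = 1/(ωC) = 784.8 Ω
Branch 1 (R+jX_L): Z₁ = 22.00 + j236.9 Ω, |Z₁| = 237.9 Ω
Branch 2 (−jX_C): Z₂ = −j784.8 Ω
Parallel: Z = Z₁Z₂/(Z₁+Z₂), |Z| = 340.5 Ω, ∠Z = 82.39°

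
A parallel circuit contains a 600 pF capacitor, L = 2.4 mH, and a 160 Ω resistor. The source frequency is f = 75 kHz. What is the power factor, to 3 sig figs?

ω = 2πf = 471200 rad/s
X_L = ωL = 1130 Ω
X_C = 1/(ωC) = 3540 Ω
Parallel: admittances add. Y = 1/R + 1/(jωL) + jωC
Y = (0.00625 − j0.000601) S
|Y| = 0.00628 S → |Z| = 1/|Y| = 159 Ω, ∠Z = −∠Y = 5.50°
cos φ = cos(5.50°) = 0.995

0.995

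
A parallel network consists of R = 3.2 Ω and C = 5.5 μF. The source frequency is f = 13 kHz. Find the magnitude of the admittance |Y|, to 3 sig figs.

ω = 2πf = 81680 rad/s
X_C = 1/(ωC) = 2.23 Ω
Parallel: admittances add. Y = 1/R + jωC
Y = (0.312 + j0.449) S
|Y| = 0.547 S → |Z| = 1/|Y| = 1.83 Ω, ∠Z = −∠Y = -55.2°

547 mS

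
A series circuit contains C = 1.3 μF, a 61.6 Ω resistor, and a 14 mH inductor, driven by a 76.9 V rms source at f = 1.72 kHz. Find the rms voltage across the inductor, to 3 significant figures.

ω = 2πf = 10810 rad/s
X_L = ωL = 151 Ω
X_C = 1/(ωC) = 71.2 Ω
Net reactance X = X_L − X_C = 80.1 Ω
Z = 61.6 + j80.1 Ω
|Z| = √(61.6² + 80.1²) = 101 Ω
I = V/|Z| = 761 mA
V_L = I·|Z_L| = 0.761 × 151 = 115 V

115 V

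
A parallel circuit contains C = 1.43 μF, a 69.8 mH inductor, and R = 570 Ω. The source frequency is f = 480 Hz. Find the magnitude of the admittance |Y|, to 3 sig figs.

1.81 mS

ω = 2πf = 3016 rad/s
X_L = ωL = 211 Ω
X_C = 1/(ωC) = 232 Ω
Parallel: admittances add. Y = 1/R + 1/(jωL) + jωC
Y = (0.00175 − j0.000438) S
|Y| = 0.00181 S → |Z| = 1/|Y| = 553 Ω, ∠Z = −∠Y = 14.0°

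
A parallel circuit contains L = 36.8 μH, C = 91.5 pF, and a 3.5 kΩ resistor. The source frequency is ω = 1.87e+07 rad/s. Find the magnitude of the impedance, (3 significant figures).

X_L = ωL = 688 Ω
X_C = 1/(ωC) = 584 Ω
Parallel: admittances add. Y = 1/R + 1/(jωL) + jωC
Y = (0.000286 + j0.000258) S
|Y| = 0.000385 S → |Z| = 1/|Y| = 2600 Ω, ∠Z = −∠Y = -42.1°

2600 Ω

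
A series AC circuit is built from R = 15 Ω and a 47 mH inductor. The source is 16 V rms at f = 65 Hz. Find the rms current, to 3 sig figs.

ω = 2πf = 408.4 rad/s
X_L = ωL = 19.2 Ω
Z = 15.0 + j19.2 Ω
|Z| = √(15.0² + 19.2²) = 24.4 Ω
I = V/|Z| = 16/24.4 = 657 mA

657 mA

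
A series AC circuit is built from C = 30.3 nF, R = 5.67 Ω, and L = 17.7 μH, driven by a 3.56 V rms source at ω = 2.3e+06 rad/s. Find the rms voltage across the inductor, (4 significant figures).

5.375 V

X_L = ωL = 40.71 Ω
X_C = 1/(ωC) = 14.35 Ω
Net reactance X = X_L − X_C = 26.36 Ω
Z = 5.670 + j26.36 Ω
|Z| = √(5.670² + 26.36²) = 26.96 Ω
I = V/|Z| = 132.0 mA
V_L = I·|Z_L| = 0.1320 × 40.71 = 5.375 V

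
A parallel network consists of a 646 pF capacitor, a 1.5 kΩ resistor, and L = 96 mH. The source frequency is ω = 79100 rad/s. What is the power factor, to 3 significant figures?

X_L = ωL = 7590 Ω
X_C = 1/(ωC) = 19600 Ω
Parallel: admittances add. Y = 1/R + 1/(jωL) + jωC
Y = (0.000667 − j8.06e-05) S
|Y| = 0.000672 S → |Z| = 1/|Y| = 1490 Ω, ∠Z = −∠Y = 6.89°
cos φ = cos(6.89°) = 0.993

0.993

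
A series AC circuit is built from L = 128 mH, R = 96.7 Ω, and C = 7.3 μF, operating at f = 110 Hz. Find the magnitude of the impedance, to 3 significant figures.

ω = 2πf = 691.2 rad/s
X_L = ωL = 88.5 Ω
X_C = 1/(ωC) = 198 Ω
Net reactance X = X_L − X_C = -110 Ω
Z = 96.7 − j110 Ω
|Z| = √(96.7² + 110²) = 146 Ω

146 Ω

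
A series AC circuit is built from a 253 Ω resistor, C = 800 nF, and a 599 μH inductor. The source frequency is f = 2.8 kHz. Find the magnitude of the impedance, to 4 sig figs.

ω = 2πf = 17590 rad/s
X_L = ωL = 10.54 Ω
X_C = 1/(ωC) = 71.05 Ω
Net reactance X = X_L − X_C = -60.51 Ω
Z = 253.0 − j60.51 Ω
|Z| = √(253.0² + 60.51²) = 260.1 Ω

260.1 Ω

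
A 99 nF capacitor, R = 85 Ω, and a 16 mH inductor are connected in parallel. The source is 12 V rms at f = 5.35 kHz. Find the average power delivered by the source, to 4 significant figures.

1.694 W

ω = 2πf = 33620 rad/s
X_L = ωL = 537.8 Ω
X_C = 1/(ωC) = 300.5 Ω
Parallel: admittances add. Y = 1/R + 1/(jωL) + jωC
Y = (0.01176 + j0.001469) S
|Y| = 0.01186 S → |Z| = 1/|Y| = 84.35 Ω, ∠Z = −∠Y = -7.115°
I = V/|Z| = 142.3 mA
P = VI cos φ = 12 × 0.1423 × cos(-7.115°) = 1.694 W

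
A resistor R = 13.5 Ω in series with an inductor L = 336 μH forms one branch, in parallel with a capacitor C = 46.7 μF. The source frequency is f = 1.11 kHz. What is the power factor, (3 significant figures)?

ω = 2πf = 6974 rad/s
X_L = ωL = 2.34 Ω
X_C = 1/(ωC) = 3.07 Ω
Branch 1 (R+jX_L): Z₁ = 13.5 + j2.34 Ω, |Z₁| = 13.7 Ω
Branch 2 (−jX_C): Z₂ = −j3.07 Ω
Parallel: Z = Z₁Z₂/(Z₁+Z₂), |Z| = 3.11 Ω, ∠Z = -77.1°
cos φ = cos(-77.1°) = 0.224

0.224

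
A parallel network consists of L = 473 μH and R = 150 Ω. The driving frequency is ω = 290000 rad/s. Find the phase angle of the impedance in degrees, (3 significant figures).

47.6°

X_L = ωL = 137 Ω
Parallel: admittances add. Y = 1/R + 1/(jωL)
Y = (0.00667 − j0.00729) S
|Y| = 0.00988 S → |Z| = 1/|Y| = 101 Ω, ∠Z = −∠Y = 47.6°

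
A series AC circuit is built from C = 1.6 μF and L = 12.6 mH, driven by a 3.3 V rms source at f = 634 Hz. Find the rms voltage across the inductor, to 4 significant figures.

1.552 V

ω = 2πf = 3984 rad/s
X_L = ωL = 50.19 Ω
X_C = 1/(ωC) = 156.9 Ω
Net reactance X = X_L − X_C = -106.7 Ω
Z = − j106.7 Ω
|Z| = √(0² + 106.7²) = 106.7 Ω
I = V/|Z| = 30.93 mA
V_L = I·|Z_L| = 0.03093 × 50.19 = 1.552 V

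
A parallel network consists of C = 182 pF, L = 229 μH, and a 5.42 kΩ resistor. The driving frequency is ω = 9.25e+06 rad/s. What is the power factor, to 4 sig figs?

X_L = ωL = 2118 Ω
X_C = 1/(ωC) = 594.0 Ω
Parallel: admittances add. Y = 1/R + 1/(jωL) + jωC
Y = (0.0001845 + j0.001211) S
|Y| = 0.001225 S → |Z| = 1/|Y| = 816.1 Ω, ∠Z = −∠Y = -81.34°
cos φ = cos(-81.34°) = 0.1506

0.1506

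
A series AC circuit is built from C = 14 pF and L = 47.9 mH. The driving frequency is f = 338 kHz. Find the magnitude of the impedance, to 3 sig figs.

ω = 2πf = 2.124e+06 rad/s
X_L = ωL = 102000 Ω
X_C = 1/(ωC) = 33600 Ω
Net reactance X = X_L − X_C = 68100 Ω
Z = j68100 Ω
|Z| = √(0² + 68100²) = 68100 Ω

68100 Ω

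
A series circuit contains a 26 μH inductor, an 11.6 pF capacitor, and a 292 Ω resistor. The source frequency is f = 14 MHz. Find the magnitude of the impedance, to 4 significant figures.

1339 Ω

ω = 2πf = 8.796e+07 rad/s
X_L = ωL = 2287 Ω
X_C = 1/(ωC) = 980.0 Ω
Net reactance X = X_L − X_C = 1307 Ω
Z = 292.0 + j1307 Ω
|Z| = √(292.0² + 1307²) = 1339 Ω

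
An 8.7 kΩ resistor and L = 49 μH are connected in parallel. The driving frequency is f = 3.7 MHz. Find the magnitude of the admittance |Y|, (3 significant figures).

885 μS

ω = 2πf = 2.325e+07 rad/s
X_L = ωL = 1140 Ω
Parallel: admittances add. Y = 1/R + 1/(jωL)
Y = (0.000115 − j0.000878) S
|Y| = 0.000885 S → |Z| = 1/|Y| = 1130 Ω, ∠Z = −∠Y = 82.5°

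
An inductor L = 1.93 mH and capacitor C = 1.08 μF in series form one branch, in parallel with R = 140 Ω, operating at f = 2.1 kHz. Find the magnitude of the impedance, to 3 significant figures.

ω = 2πf = 13190 rad/s
X_L = ωL = 25.5 Ω
X_C = 1/(ωC) = 70.2 Ω
Branch 1: Z₁ = R = 140 Ω
Branch 2 (series LC): Z₂ = j(X_L − X_C) = −j44.7 Ω
Parallel: Z = Z₁Z₂/(Z₁+Z₂), |Z| = 42.6 Ω, ∠Z = -72.3°

42.6 Ω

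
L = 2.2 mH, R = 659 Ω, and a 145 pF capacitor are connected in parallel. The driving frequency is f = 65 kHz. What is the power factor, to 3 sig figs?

0.821

ω = 2πf = 408400 rad/s
X_L = ωL = 898 Ω
X_C = 1/(ωC) = 16900 Ω
Parallel: admittances add. Y = 1/R + 1/(jωL) + jωC
Y = (0.00152 − j0.00105) S
|Y| = 0.00185 S → |Z| = 1/|Y| = 541 Ω, ∠Z = −∠Y = 34.8°
cos φ = cos(34.8°) = 0.821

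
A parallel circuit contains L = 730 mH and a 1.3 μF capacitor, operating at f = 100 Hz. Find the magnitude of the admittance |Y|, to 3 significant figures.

ω = 2πf = 628.3 rad/s
X_L = ωL = 459 Ω
X_C = 1/(ωC) = 1220 Ω
Parallel: admittances add. Y = 1/(jωL) + jωC
Y = (0 − j0.00136) S
|Y| = 0.00136 S → |Z| = 1/|Y| = 733 Ω, ∠Z = −∠Y = 90.0°

1.36 mS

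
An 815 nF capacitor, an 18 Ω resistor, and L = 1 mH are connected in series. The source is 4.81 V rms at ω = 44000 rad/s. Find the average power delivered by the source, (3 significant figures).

X_L = ωL = 44.0 Ω
X_C = 1/(ωC) = 27.9 Ω
Net reactance X = X_L − X_C = 16.1 Ω
Z = 18.0 + j16.1 Ω
|Z| = √(18.0² + 16.1²) = 24.2 Ω
∠Z = arctan(16.1/18.0) = 41.8°
I = V/|Z| = 199 mA
P = VI cos φ = 4.81 × 0.199 × cos(41.8°) = 714 mW

714 mW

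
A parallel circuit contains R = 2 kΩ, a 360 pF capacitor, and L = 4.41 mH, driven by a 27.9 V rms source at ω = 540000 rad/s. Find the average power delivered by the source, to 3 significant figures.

X_L = ωL = 2380 Ω
X_C = 1/(ωC) = 5140 Ω
Parallel: admittances add. Y = 1/R + 1/(jωL) + jωC
Y = (0.000500 − j0.000226) S
|Y| = 0.000549 S → |Z| = 1/|Y| = 1820 Ω, ∠Z = −∠Y = 24.3°
I = V/|Z| = 15.3 mA
P = VI cos φ = 27.9 × 0.0153 × cos(24.3°) = 389 mW

389 mW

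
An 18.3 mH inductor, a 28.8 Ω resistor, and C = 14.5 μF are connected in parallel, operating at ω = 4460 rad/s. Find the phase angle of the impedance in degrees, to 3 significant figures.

X_L = ωL = 81.6 Ω
X_C = 1/(ωC) = 15.5 Ω
Parallel: admittances add. Y = 1/R + 1/(jωL) + jωC
Y = (0.0347 + j0.0524) S
|Y| = 0.0629 S → |Z| = 1/|Y| = 15.9 Ω, ∠Z = −∠Y = -56.5°

-56.5°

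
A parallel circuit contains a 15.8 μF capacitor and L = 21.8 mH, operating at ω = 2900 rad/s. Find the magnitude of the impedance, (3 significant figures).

33.3 Ω

X_L = ωL = 63.2 Ω
X_C = 1/(ωC) = 21.8 Ω
Parallel: admittances add. Y = 1/(jωL) + jωC
Y = (0 + j0.0300) S
|Y| = 0.0300 S → |Z| = 1/|Y| = 33.3 Ω, ∠Z = −∠Y = -90.0°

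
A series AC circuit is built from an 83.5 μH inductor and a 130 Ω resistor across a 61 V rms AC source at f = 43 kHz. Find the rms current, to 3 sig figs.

462 mA

ω = 2πf = 270200 rad/s
X_L = ωL = 22.6 Ω
Z = 130 + j22.6 Ω
|Z| = √(130² + 22.6²) = 132 Ω
I = V/|Z| = 61/132 = 462 mA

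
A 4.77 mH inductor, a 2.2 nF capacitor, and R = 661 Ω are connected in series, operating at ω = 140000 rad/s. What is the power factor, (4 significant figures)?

X_L = ωL = 667.8 Ω
X_C = 1/(ωC) = 3247 Ω
Net reactance X = X_L − X_C = -2579 Ω
Z = 661.0 − j2579 Ω
|Z| = √(661.0² + 2579²) = 2662 Ω
∠Z = arctan(-2579/661.0) = -75.62°
cos φ = cos(-75.62°) = 0.2483

0.2483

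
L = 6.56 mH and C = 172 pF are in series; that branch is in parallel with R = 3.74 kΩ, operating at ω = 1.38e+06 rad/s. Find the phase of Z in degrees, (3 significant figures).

37.7°

X_L = ωL = 9050 Ω
X_C = 1/(ωC) = 4210 Ω
Branch 1: Z₁ = R = 3740 Ω
Branch 2 (series LC): Z₂ = j(X_L − X_C) = j4840 Ω
Parallel: Z = Z₁Z₂/(Z₁+Z₂), |Z| = 2960 Ω, ∠Z = 37.7°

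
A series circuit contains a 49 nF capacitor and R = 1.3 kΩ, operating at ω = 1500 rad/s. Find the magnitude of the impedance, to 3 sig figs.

X_C = 1/(ωC) = 13600 Ω
Z = 1300 − j13600 Ω
|Z| = √(1300² + 13600²) = 13700 Ω

13700 Ω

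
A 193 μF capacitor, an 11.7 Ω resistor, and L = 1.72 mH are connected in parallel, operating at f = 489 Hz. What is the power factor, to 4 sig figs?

ω = 2πf = 3072 rad/s
X_L = ωL = 5.285 Ω
X_C = 1/(ωC) = 1.686 Ω
Parallel: admittances add. Y = 1/R + 1/(jωL) + jωC
Y = (0.08547 + j0.4038) S
|Y| = 0.4127 S → |Z| = 1/|Y| = 2.423 Ω, ∠Z = −∠Y = -78.05°
cos φ = cos(-78.05°) = 0.2071

0.2071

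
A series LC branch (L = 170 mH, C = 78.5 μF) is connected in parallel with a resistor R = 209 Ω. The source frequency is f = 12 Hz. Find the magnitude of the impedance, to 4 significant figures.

ω = 2πf = 75.40 rad/s
X_L = ωL = 12.82 Ω
X_C = 1/(ωC) = 169.0 Ω
Branch 1: Z₁ = R = 209.0 Ω
Branch 2 (series LC): Z₂ = j(X_L − X_C) = −j156.1 Ω
Parallel: Z = Z₁Z₂/(Z₁+Z₂), |Z| = 125.1 Ω, ∠Z = -53.24°

125.1 Ω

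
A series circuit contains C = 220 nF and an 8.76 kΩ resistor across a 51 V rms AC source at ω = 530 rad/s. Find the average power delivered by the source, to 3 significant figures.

X_C = 1/(ωC) = 8580 Ω
Z = 8760 − j8580 Ω
|Z| = √(8760² + 8580²) = 12300 Ω
∠Z = arctan(-8580/8760) = -44.4°
I = V/|Z| = 4.16 mA
P = VI cos φ = 51 × 0.00416 × cos(-44.4°) = 152 mW

152 mW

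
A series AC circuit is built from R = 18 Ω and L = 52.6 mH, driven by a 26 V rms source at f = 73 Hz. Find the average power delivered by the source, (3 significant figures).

ω = 2πf = 458.7 rad/s
X_L = ωL = 24.1 Ω
Z = 18.0 + j24.1 Ω
|Z| = √(18.0² + 24.1²) = 30.1 Ω
∠Z = arctan(24.1/18.0) = 53.3°
I = V/|Z| = 864 mA
P = VI cos φ = 26 × 0.864 × cos(53.3°) = 13.4 W

13.4 W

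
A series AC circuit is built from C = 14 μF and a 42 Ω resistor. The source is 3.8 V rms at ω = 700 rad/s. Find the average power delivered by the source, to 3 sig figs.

X_C = 1/(ωC) = 102 Ω
Z = 42.0 − j102 Ω
|Z| = √(42.0² + 102²) = 110 Ω
∠Z = arctan(-102/42.0) = -67.6°
I = V/|Z| = 34.4 mA
P = VI cos φ = 3.8 × 0.0344 × cos(-67.6°) = 49.8 mW

49.8 mW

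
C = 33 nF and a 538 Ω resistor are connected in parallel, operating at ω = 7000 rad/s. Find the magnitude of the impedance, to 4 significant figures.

533.9 Ω

X_C = 1/(ωC) = 4329 Ω
Parallel: admittances add. Y = 1/R + jωC
Y = (0.001859 + j0.0002310) S
|Y| = 0.001873 S → |Z| = 1/|Y| = 533.9 Ω, ∠Z = −∠Y = -7.084°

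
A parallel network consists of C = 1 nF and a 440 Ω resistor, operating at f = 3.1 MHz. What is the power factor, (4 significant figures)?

ω = 2πf = 1.948e+07 rad/s
X_C = 1/(ωC) = 51.34 Ω
Parallel: admittances add. Y = 1/R + jωC
Y = (0.002273 + j0.01948) S
|Y| = 0.01961 S → |Z| = 1/|Y| = 50.99 Ω, ∠Z = −∠Y = -83.34°
cos φ = cos(-83.34°) = 0.1159

0.1159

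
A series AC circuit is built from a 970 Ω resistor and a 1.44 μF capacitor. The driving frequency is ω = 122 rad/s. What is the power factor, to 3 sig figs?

0.168

X_C = 1/(ωC) = 5690 Ω
Z = 970 − j5690 Ω
|Z| = √(970² + 5690²) = 5770 Ω
∠Z = arctan(-5690/970) = -80.3°
cos φ = cos(-80.3°) = 0.168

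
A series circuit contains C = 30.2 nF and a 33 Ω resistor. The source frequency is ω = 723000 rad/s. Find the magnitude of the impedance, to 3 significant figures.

56.4 Ω

X_C = 1/(ωC) = 45.8 Ω
Z = 33.0 − j45.8 Ω
|Z| = √(33.0² + 45.8²) = 56.4 Ω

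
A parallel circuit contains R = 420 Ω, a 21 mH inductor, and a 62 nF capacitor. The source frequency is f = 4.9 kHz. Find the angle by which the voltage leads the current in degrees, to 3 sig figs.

-8.65°

ω = 2πf = 30790 rad/s
X_L = ωL = 647 Ω
X_C = 1/(ωC) = 524 Ω
Parallel: admittances add. Y = 1/R + 1/(jωL) + jωC
Y = (0.00238 + j0.000362) S
|Y| = 0.00241 S → |Z| = 1/|Y| = 415 Ω, ∠Z = −∠Y = -8.65°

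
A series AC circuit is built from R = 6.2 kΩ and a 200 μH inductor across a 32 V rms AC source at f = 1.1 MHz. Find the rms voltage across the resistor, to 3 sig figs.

ω = 2πf = 6.912e+06 rad/s
X_L = ωL = 1380 Ω
Z = 6200 + j1380 Ω
|Z| = √(6200² + 1380²) = 6350 Ω
I = V/|Z| = 5.04 mA
V_R = I·|Z_R| = 0.00504 × 6200 = 31.2 V

31.2 V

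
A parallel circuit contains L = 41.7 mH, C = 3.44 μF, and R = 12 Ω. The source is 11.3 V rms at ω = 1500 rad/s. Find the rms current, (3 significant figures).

950 mA

X_L = ωL = 62.6 Ω
X_C = 1/(ωC) = 194 Ω
Parallel: admittances add. Y = 1/R + 1/(jωL) + jωC
Y = (0.0833 − j0.0108) S
|Y| = 0.0840 S → |Z| = 1/|Y| = 11.9 Ω, ∠Z = −∠Y = 7.40°
I = V/|Z| = 11.3/11.9 = 950 mA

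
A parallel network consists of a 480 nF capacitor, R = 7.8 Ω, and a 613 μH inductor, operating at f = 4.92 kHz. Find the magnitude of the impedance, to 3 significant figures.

ω = 2πf = 30910 rad/s
X_L = ωL = 18.9 Ω
X_C = 1/(ωC) = 67.4 Ω
Parallel: admittances add. Y = 1/R + 1/(jωL) + jωC
Y = (0.128 − j0.0379) S
|Y| = 0.134 S → |Z| = 1/|Y| = 7.48 Ω, ∠Z = −∠Y = 16.5°

7.48 Ω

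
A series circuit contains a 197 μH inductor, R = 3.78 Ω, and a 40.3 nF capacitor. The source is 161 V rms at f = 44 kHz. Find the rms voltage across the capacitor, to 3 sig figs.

ω = 2πf = 276500 rad/s
X_L = ωL = 54.5 Ω
X_C = 1/(ωC) = 89.8 Ω
Net reactance X = X_L − X_C = -35.3 Ω
Z = 3.78 − j35.3 Ω
|Z| = √(3.78² + 35.3²) = 35.5 Ω
I = V/|Z| = 4.54 A
V_C = I·|Z_C| = 4.54 × 89.8 = 407 V

407 V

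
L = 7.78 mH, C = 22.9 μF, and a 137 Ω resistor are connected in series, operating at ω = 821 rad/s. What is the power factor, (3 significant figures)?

X_L = ωL = 6.39 Ω
X_C = 1/(ωC) = 53.2 Ω
Net reactance X = X_L − X_C = -46.8 Ω
Z = 137 − j46.8 Ω
|Z| = √(137² + 46.8²) = 145 Ω
∠Z = arctan(-46.8/137) = -18.9°
cos φ = cos(-18.9°) = 0.946

0.946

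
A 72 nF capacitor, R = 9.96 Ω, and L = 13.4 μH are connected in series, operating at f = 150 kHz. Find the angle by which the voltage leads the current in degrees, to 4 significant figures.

ω = 2πf = 942500 rad/s
X_L = ωL = 12.63 Ω
X_C = 1/(ωC) = 14.74 Ω
Net reactance X = X_L − X_C = -2.107 Ω
Z = 9.960 − j2.107 Ω
|Z| = √(9.960² + 2.107²) = 10.18 Ω
∠Z = arctan(-2.107/9.960) = -11.95°

-11.95°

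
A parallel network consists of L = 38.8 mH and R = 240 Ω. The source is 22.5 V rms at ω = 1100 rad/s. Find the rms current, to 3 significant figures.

X_L = ωL = 42.7 Ω
Parallel: admittances add. Y = 1/R + 1/(jωL)
Y = (0.00417 − j0.0234) S
|Y| = 0.0238 S → |Z| = 1/|Y| = 42.0 Ω, ∠Z = −∠Y = 79.9°
I = V/|Z| = 22.5/42.0 = 535 mA

535 mA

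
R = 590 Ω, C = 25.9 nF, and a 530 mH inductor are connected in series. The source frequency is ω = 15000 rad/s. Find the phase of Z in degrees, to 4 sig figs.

X_L = ωL = 7950 Ω
X_C = 1/(ωC) = 2574 Ω
Net reactance X = X_L − X_C = 5376 Ω
Z = 590.0 + j5376 Ω
|Z| = √(590.0² + 5376²) = 5408 Ω
∠Z = arctan(5376/590.0) = 83.74°

83.74°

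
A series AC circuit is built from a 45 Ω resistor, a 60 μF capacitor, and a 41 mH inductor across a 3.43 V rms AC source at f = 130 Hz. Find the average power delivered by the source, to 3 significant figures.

241 mW

ω = 2πf = 816.8 rad/s
X_L = ωL = 33.5 Ω
X_C = 1/(ωC) = 20.4 Ω
Net reactance X = X_L − X_C = 13.1 Ω
Z = 45.0 + j13.1 Ω
|Z| = √(45.0² + 13.1²) = 46.9 Ω
∠Z = arctan(13.1/45.0) = 16.2°
I = V/|Z| = 73.2 mA
P = VI cos φ = 3.43 × 0.0732 × cos(16.2°) = 241 mW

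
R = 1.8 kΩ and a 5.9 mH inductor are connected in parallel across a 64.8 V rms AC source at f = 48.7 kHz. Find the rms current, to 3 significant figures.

50.8 mA

ω = 2πf = 306000 rad/s
X_L = ωL = 1810 Ω
Parallel: admittances add. Y = 1/R + 1/(jωL)
Y = (0.000556 − j0.000554) S
|Y| = 0.000785 S → |Z| = 1/|Y| = 1270 Ω, ∠Z = −∠Y = 44.9°
I = V/|Z| = 64.8/1270 = 50.8 mA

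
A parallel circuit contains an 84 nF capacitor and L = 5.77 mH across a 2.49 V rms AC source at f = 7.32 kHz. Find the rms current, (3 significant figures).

ω = 2πf = 45990 rad/s
X_L = ωL = 265 Ω
X_C = 1/(ωC) = 259 Ω
Parallel: admittances add. Y = 1/(jωL) + jωC
Y = (0 + j9.52e-05) S
|Y| = 9.52e-05 S → |Z| = 1/|Y| = 10500 Ω, ∠Z = −∠Y = -90.0°
I = V/|Z| = 2.49/10500 = 237 μA

237 μA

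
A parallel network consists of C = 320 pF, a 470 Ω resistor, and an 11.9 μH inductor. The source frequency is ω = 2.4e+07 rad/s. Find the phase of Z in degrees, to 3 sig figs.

-63.0°

X_L = ωL = 286 Ω
X_C = 1/(ωC) = 130 Ω
Parallel: admittances add. Y = 1/R + 1/(jωL) + jωC
Y = (0.00213 + j0.00418) S
|Y| = 0.00469 S → |Z| = 1/|Y| = 213 Ω, ∠Z = −∠Y = -63.0°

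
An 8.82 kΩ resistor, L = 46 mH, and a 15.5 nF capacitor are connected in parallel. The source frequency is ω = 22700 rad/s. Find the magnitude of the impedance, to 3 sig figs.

1620 Ω

X_L = ωL = 1040 Ω
X_C = 1/(ωC) = 2840 Ω
Parallel: admittances add. Y = 1/R + 1/(jωL) + jωC
Y = (0.000113 − j0.000606) S
|Y| = 0.000616 S → |Z| = 1/|Y| = 1620 Ω, ∠Z = −∠Y = 79.4°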